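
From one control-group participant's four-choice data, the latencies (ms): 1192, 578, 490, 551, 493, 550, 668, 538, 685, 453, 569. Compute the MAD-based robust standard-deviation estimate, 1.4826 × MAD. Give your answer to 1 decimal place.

Sorted: 453, 490, 493, 538, 550, 551, 569, 578, 668, 685, 1192 → median = 551
|x − 551| sorted: 0, 1, 13, 18, 27, 58, 61, 98, 117, 134, 641 → MAD = 58
Robust SD ≈ 1.4826 × 58 = 85.991

86.0 ms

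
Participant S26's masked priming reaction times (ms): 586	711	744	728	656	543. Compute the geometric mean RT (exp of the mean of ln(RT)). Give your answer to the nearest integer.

657 ms

ln(RT): 6.3733, 6.5667, 6.6120, 6.5903, 6.4862, 6.2971
Mean ln(RT) = 38.9256/6 = 6.48760
Geometric mean = exp(6.48760) = 656.95 ms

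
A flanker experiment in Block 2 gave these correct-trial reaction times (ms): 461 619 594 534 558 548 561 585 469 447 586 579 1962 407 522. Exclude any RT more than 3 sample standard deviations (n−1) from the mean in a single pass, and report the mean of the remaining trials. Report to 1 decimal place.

533.6 ms

n = 15, ΣRT = 9432, M = 628.800
Σ(x−M)² = 1957430.40; s = √(1957430.40/14) = 373.920
Cutoffs: 628.800 ± 3·373.920 → [-493.0, 1750.6]
Outside: 1962 → excluded.
Retained (n=14): Σ = 7470, mean = 7470/14 = 533.571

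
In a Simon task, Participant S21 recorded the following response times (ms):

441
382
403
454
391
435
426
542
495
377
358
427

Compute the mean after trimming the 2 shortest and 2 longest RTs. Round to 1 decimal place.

Sorted: 358, 377, 382, 391, 403, 426, 427, 435, 441, 454, 495, 542
Drop lowest 2 (358, 377) and highest 2 (495, 542)
Remaining (n=8): Σ = 3359, mean = 3359/8 = 419.875

419.9 ms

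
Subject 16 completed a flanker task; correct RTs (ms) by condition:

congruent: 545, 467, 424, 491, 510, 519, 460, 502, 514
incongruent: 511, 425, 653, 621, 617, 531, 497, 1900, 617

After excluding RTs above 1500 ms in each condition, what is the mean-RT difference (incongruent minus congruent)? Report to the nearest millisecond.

67 ms

incongruent: exclude 1900
M(congruent) = 4432/9 = 492.444
M(incongruent) = 4472/8 = 559.000
Difference = 559.000 − 492.444 = 66.556 ms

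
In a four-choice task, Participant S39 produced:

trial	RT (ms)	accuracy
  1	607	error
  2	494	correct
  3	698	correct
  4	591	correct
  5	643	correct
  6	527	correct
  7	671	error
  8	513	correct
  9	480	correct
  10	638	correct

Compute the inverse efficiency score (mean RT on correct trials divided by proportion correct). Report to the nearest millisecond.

Correct trials (n=8): 494, 698, 591, 643, 527, 513, 480, 638
Mean correct RT = 4584/8 = 573.0000 ms
Proportion correct = 8/10
IES = 573.0000 / (8/10) = 716.250 ms

716 ms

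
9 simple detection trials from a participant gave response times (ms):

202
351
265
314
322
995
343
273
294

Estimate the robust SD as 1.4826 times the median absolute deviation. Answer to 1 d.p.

Sorted: 202, 265, 273, 294, 314, 322, 343, 351, 995 → median = 314
|x − 314| sorted: 0, 8, 20, 29, 37, 41, 49, 112, 681 → MAD = 37
Robust SD ≈ 1.4826 × 37 = 54.856

54.9 ms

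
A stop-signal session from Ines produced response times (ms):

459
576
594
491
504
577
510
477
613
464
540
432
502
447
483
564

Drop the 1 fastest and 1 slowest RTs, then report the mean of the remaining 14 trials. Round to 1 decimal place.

Sorted: 432, 447, 459, 464, 477, 483, 491, 502, 504, 510, 540, 564, 576, 577, 594, 613
Drop lowest 1 (432) and highest 1 (613)
Remaining (n=14): Σ = 7188, mean = 7188/14 = 513.429

513.4 ms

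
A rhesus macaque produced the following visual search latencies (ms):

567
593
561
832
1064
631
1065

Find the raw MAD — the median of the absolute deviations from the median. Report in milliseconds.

Sorted: 561, 567, 593, 631, 832, 1064, 1065 → median = 631
|x − 631|: 64, 38, 70, 201, 433, 0, 434
Sorted deviations: 0, 38, 64, 70, 201, 433, 434 → MAD = 70

70 ms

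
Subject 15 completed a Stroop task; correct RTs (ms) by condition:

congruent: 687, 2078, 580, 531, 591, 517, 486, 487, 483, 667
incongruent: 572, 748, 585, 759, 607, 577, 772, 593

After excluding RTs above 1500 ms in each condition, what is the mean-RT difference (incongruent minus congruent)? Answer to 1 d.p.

congruent: exclude 2078
M(congruent) = 5029/9 = 558.778
M(incongruent) = 5213/8 = 651.625
Difference = 651.625 − 558.778 = 92.847 ms

92.8 ms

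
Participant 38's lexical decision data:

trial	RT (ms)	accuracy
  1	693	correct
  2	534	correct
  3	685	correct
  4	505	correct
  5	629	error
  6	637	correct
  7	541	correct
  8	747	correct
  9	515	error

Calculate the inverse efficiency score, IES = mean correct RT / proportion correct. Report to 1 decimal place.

Correct trials (n=7): 693, 534, 685, 505, 637, 541, 747
Mean correct RT = 4342/7 = 620.2857 ms
Proportion correct = 7/9
IES = 620.2857 / (7/9) = 797.510 ms

797.5 ms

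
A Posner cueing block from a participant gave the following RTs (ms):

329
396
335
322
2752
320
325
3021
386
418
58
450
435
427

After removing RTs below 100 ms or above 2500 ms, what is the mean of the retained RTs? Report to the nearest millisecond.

377 ms

Excluded: 58, 2752, 3021
Retained (n=11): Σ = 4143
Mean = 4143/11 = 376.6364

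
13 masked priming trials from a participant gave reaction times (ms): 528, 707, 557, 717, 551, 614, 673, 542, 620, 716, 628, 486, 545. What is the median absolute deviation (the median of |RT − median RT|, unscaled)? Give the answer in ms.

Sorted: 486, 528, 542, 545, 551, 557, 614, 620, 628, 673, 707, 716, 717 → median = 614
|x − 614|: 86, 93, 57, 103, 63, 0, 59, 72, 6, 102, 14, 128, 69
Sorted deviations: 0, 6, 14, 57, 59, 63, 69, 72, 86, 93, 102, 103, 128 → MAD = 69

69 ms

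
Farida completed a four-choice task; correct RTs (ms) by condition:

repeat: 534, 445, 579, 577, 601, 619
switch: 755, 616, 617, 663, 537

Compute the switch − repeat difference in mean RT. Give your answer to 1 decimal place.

M(repeat) = 3355/6 = 559.167
M(switch) = 3188/5 = 637.600
Difference = 637.600 − 559.167 = 78.433 ms

78.4 ms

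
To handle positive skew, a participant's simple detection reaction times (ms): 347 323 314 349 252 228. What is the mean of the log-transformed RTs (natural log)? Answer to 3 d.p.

ln(RT): 5.8493, 5.7777, 5.7494, 5.8551, 5.5294, 5.4293
Σ ln(RT) = 34.1902
Mean = 34.1902/6 = 5.69837

5.698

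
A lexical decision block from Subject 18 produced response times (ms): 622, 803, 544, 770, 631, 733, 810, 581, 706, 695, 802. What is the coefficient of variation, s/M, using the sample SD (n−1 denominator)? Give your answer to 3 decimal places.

0.134

n = 11, Σ = 7697, M = 699.7273
Σ(x−M)² = 88504.182; s = √(88504.182/10) = 94.0767
CV = 94.0767 / 699.7273 = 0.13445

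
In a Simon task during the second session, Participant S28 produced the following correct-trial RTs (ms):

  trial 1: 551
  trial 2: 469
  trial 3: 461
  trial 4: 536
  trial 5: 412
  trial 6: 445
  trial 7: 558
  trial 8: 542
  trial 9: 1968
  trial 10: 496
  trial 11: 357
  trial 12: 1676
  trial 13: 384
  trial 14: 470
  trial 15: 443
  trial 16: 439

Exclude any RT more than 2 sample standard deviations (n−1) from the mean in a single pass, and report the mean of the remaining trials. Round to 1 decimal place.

n = 16, ΣRT = 10207, M = 637.938
Σ(x−M)² = 3297638.94; s = √(3297638.94/15) = 468.874
Cutoffs: 637.938 ± 2·468.874 → [-299.8, 1575.7]
Outside: 1676, 1968 → excluded.
Retained (n=14): Σ = 6563, mean = 6563/14 = 468.786

468.8 ms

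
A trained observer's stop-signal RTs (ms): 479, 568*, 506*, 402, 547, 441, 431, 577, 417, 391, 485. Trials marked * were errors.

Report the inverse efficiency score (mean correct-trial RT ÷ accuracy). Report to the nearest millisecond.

566 ms

Correct trials (n=9): 479, 402, 547, 441, 431, 577, 417, 391, 485
Mean correct RT = 4170/9 = 463.3333 ms
Proportion correct = 9/11
IES = 463.3333 / (9/11) = 566.296 ms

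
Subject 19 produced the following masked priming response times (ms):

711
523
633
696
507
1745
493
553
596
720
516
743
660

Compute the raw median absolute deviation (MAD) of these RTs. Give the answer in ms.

87 ms

Sorted: 493, 507, 516, 523, 553, 596, 633, 660, 696, 711, 720, 743, 1745 → median = 633
|x − 633|: 78, 110, 0, 63, 126, 1112, 140, 80, 37, 87, 117, 110, 27
Sorted deviations: 0, 27, 37, 63, 78, 80, 87, 110, 110, 117, 126, 140, 1112 → MAD = 87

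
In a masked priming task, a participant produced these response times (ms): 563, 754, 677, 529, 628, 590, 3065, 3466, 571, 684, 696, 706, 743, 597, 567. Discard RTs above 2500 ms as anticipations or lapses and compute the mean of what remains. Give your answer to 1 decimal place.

638.8 ms

Excluded: 3065, 3466
Retained (n=13): Σ = 8305
Mean = 8305/13 = 638.8462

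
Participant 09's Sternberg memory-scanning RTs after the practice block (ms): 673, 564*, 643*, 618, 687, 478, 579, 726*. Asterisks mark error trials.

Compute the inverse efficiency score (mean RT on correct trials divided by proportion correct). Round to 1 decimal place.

Correct trials (n=5): 673, 618, 687, 478, 579
Mean correct RT = 3035/5 = 607.0000 ms
Proportion correct = 5/8
IES = 607.0000 / (5/8) = 971.200 ms

971.2 ms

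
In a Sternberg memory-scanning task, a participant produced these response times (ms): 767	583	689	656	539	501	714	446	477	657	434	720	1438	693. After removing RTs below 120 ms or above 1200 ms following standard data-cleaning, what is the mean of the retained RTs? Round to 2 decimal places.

605.85 ms

Excluded: 1438
Retained (n=13): Σ = 7876
Mean = 7876/13 = 605.8462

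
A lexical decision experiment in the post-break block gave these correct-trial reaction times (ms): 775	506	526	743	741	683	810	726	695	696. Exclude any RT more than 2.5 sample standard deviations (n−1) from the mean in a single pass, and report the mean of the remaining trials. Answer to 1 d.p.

n = 10, ΣRT = 6901, M = 690.100
Σ(x−M)² = 89192.90; s = √(89192.90/9) = 99.551
Cutoffs: 690.100 ± 2.5·99.551 → [441.2, 939.0]
No RTs fall outside the cutoffs; all 10 retained. Mean = 6901/10 = 690.100

690.1 ms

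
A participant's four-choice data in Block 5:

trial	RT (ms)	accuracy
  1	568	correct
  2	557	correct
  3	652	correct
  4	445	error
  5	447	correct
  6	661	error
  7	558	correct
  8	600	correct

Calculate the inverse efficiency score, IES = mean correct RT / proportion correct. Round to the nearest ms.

Correct trials (n=6): 568, 557, 652, 447, 558, 600
Mean correct RT = 3382/6 = 563.6667 ms
Proportion correct = 6/8
IES = 563.6667 / (6/8) = 751.556 ms

752 ms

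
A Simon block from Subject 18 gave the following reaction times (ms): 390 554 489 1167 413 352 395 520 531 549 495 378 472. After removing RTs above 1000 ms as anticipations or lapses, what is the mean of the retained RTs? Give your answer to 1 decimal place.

461.5 ms

Excluded: 1167
Retained (n=12): Σ = 5538
Mean = 5538/12 = 461.5000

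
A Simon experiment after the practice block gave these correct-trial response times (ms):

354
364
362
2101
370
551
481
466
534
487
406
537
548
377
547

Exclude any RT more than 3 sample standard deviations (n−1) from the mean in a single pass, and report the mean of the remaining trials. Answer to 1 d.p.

456.0 ms

n = 15, ΣRT = 8485, M = 565.667
Σ(x−M)² = 2609565.33; s = √(2609565.33/14) = 431.738
Cutoffs: 565.667 ± 3·431.738 → [-729.5, 1860.9]
Outside: 2101 → excluded.
Retained (n=14): Σ = 6384, mean = 6384/14 = 456.000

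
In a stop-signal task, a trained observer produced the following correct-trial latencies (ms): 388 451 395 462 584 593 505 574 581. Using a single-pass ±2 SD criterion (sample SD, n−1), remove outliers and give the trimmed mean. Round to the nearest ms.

n = 9, ΣRT = 4533, M = 503.667
Σ(x−M)² = 55060.00; s = √(55060.00/8) = 82.961
Cutoffs: 503.667 ± 2·82.961 → [337.7, 669.6]
No RTs fall outside the cutoffs; all 9 retained. Mean = 4533/9 = 503.667

504 ms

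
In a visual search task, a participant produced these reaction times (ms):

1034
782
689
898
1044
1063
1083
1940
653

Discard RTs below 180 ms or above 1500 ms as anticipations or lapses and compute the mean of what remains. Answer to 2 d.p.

Excluded: 1940
Retained (n=8): Σ = 7246
Mean = 7246/8 = 905.7500

905.75 ms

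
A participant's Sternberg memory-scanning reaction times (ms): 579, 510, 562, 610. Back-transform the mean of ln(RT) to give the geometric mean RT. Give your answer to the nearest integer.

ln(RT): 6.3613, 6.2344, 6.3315, 6.4135
Mean ln(RT) = 25.3407/4 = 6.33517
Geometric mean = exp(6.33517) = 564.06 ms

564 ms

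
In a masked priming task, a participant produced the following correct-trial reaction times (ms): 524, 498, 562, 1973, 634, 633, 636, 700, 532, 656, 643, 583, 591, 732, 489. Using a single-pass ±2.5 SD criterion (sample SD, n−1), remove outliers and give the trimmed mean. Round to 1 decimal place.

n = 15, ΣRT = 10386, M = 692.400
Σ(x−M)² = 1827951.60; s = √(1827951.60/14) = 361.342
Cutoffs: 692.400 ± 2.5·361.342 → [-211.0, 1595.8]
Outside: 1973 → excluded.
Retained (n=14): Σ = 8413, mean = 8413/14 = 600.929

600.9 ms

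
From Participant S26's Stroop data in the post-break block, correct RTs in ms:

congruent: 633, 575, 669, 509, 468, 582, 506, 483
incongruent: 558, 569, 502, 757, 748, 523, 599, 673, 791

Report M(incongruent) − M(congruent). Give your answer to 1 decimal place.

M(congruent) = 4425/8 = 553.125
M(incongruent) = 5720/9 = 635.556
Difference = 635.556 − 553.125 = 82.431 ms

82.4 ms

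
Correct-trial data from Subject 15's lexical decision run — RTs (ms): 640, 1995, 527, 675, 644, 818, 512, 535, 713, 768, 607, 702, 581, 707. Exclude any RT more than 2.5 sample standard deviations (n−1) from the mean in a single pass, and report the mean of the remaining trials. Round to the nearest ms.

n = 14, ΣRT = 10424, M = 744.571
Σ(x−M)² = 1790651.43; s = √(1790651.43/13) = 371.137
Cutoffs: 744.571 ± 2.5·371.137 → [-183.3, 1672.4]
Outside: 1995 → excluded.
Retained (n=13): Σ = 8429, mean = 8429/13 = 648.385

648 ms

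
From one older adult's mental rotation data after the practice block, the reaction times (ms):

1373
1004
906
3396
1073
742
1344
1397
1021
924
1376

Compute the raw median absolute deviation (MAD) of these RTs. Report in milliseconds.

271 ms

Sorted: 742, 906, 924, 1004, 1021, 1073, 1344, 1373, 1376, 1397, 3396 → median = 1073
|x − 1073|: 300, 69, 167, 2323, 0, 331, 271, 324, 52, 149, 303
Sorted deviations: 0, 52, 69, 149, 167, 271, 300, 303, 324, 331, 2323 → MAD = 271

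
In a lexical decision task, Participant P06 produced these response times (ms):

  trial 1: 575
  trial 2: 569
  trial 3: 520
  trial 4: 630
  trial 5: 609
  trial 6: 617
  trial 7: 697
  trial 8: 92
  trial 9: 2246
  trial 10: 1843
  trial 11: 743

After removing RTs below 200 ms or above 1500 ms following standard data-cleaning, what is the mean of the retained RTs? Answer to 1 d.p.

620.0 ms

Excluded: 92, 1843, 2246
Retained (n=8): Σ = 4960
Mean = 4960/8 = 620.0000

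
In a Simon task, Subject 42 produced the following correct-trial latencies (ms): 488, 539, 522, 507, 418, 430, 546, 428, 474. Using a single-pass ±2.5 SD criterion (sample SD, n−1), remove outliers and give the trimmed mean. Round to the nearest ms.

n = 9, ΣRT = 4352, M = 483.556
Σ(x−M)² = 19364.22; s = √(19364.22/8) = 49.199
Cutoffs: 483.556 ± 2.5·49.199 → [360.6, 606.6]
No RTs fall outside the cutoffs; all 9 retained. Mean = 4352/9 = 483.556

484 ms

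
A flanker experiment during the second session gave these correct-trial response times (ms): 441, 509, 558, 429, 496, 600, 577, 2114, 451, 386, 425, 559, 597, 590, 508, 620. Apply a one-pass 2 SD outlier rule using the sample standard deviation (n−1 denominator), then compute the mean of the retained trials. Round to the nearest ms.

516 ms

n = 16, ΣRT = 9860, M = 616.250
Σ(x−M)² = 2473159.00; s = √(2473159.00/15) = 406.051
Cutoffs: 616.250 ± 2·406.051 → [-195.9, 1428.4]
Outside: 2114 → excluded.
Retained (n=15): Σ = 7746, mean = 7746/15 = 516.400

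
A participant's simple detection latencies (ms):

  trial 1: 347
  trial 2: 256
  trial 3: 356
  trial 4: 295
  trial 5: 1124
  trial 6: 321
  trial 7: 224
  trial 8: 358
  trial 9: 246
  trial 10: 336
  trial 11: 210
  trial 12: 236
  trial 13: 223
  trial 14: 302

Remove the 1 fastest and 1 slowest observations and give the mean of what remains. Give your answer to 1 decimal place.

Sorted: 210, 223, 224, 236, 246, 256, 295, 302, 321, 336, 347, 356, 358, 1124
Drop lowest 1 (210) and highest 1 (1124)
Remaining (n=12): Σ = 3500, mean = 3500/12 = 291.667

291.7 ms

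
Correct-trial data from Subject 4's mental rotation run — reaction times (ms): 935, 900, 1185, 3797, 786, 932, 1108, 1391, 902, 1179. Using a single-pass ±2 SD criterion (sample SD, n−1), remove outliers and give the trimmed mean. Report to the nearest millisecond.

1035 ms

n = 10, ΣRT = 13115, M = 1311.500
Σ(x−M)² = 7157946.50; s = √(7157946.50/9) = 891.811
Cutoffs: 1311.500 ± 2·891.811 → [-472.1, 3095.1]
Outside: 3797 → excluded.
Retained (n=9): Σ = 9318, mean = 9318/9 = 1035.333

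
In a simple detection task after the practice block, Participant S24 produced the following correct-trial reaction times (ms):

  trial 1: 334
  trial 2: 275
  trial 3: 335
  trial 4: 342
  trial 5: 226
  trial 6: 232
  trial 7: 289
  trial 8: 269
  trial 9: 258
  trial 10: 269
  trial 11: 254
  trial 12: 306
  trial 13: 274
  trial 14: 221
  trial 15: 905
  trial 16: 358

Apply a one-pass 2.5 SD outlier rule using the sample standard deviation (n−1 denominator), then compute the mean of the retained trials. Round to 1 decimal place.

282.8 ms

n = 16, ΣRT = 5147, M = 321.688
Σ(x−M)² = 389609.44; s = √(389609.44/15) = 161.164
Cutoffs: 321.688 ± 2.5·161.164 → [-81.2, 724.6]
Outside: 905 → excluded.
Retained (n=15): Σ = 4242, mean = 4242/15 = 282.800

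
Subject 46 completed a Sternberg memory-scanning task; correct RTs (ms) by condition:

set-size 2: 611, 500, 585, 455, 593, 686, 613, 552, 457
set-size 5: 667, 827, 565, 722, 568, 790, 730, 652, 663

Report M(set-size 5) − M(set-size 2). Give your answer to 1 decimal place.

125.8 ms

M(set-size 2) = 5052/9 = 561.333
M(set-size 5) = 6184/9 = 687.111
Difference = 687.111 − 561.333 = 125.778 ms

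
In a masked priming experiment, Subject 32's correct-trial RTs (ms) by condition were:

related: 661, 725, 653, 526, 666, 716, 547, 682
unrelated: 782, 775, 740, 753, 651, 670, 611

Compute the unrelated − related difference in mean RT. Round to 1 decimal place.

64.7 ms

M(related) = 5176/8 = 647.000
M(unrelated) = 4982/7 = 711.714
Difference = 711.714 − 647.000 = 64.714 ms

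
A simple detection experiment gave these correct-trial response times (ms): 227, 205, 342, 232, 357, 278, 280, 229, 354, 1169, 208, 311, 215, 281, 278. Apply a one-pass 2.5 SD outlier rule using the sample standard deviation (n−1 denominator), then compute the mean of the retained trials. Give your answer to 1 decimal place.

271.2 ms

n = 15, ΣRT = 4966, M = 331.067
Σ(x−M)² = 790170.93; s = √(790170.93/14) = 237.573
Cutoffs: 331.067 ± 2.5·237.573 → [-262.9, 925.0]
Outside: 1169 → excluded.
Retained (n=14): Σ = 3797, mean = 3797/14 = 271.214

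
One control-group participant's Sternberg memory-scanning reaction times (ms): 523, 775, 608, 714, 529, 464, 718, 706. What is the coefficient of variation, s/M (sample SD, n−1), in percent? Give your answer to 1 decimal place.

18.1%

n = 8, Σ = 5037, M = 629.6250
Σ(x−M)² = 91289.875; s = √(91289.875/7) = 114.1990
CV = 114.1990 / 629.6250 = 0.18138 = 18.138%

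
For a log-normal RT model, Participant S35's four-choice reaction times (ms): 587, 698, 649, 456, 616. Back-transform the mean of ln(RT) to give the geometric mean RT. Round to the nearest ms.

595 ms

ln(RT): 6.3750, 6.5482, 6.4754, 6.1225, 6.4232
Mean ln(RT) = 31.9444/5 = 6.38888
Geometric mean = exp(6.38888) = 595.19 ms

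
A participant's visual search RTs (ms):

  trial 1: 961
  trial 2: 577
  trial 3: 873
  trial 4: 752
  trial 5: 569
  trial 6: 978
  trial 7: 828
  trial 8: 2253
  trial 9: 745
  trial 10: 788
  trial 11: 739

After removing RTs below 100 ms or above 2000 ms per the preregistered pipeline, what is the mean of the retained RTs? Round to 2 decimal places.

781.00 ms

Excluded: 2253
Retained (n=10): Σ = 7810
Mean = 7810/10 = 781.0000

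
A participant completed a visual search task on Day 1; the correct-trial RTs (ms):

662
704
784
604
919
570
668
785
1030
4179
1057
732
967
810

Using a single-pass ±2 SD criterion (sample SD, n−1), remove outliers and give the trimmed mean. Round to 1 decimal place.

791.7 ms

n = 14, ΣRT = 14471, M = 1033.643
Σ(x−M)² = 10956599.21; s = √(10956599.21/13) = 918.050
Cutoffs: 1033.643 ± 2·918.050 → [-802.5, 2869.7]
Outside: 4179 → excluded.
Retained (n=13): Σ = 10292, mean = 10292/13 = 791.692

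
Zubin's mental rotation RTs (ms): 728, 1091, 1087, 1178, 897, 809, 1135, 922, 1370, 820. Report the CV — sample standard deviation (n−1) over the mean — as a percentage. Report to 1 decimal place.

20.0%

n = 10, Σ = 10037, M = 1003.7000
Σ(x−M)² = 362080.100; s = √(362080.100/9) = 200.5770
CV = 200.5770 / 1003.7000 = 0.19984 = 19.984%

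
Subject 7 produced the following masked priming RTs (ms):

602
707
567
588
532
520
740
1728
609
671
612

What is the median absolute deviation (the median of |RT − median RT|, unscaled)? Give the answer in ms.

62 ms

Sorted: 520, 532, 567, 588, 602, 609, 612, 671, 707, 740, 1728 → median = 609
|x − 609|: 7, 98, 42, 21, 77, 89, 131, 1119, 0, 62, 3
Sorted deviations: 0, 3, 7, 21, 42, 62, 77, 89, 98, 131, 1119 → MAD = 62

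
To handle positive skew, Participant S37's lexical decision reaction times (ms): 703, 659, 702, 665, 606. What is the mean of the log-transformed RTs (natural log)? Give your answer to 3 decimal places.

ln(RT): 6.5554, 6.4907, 6.5539, 6.4998, 6.4069
Σ ln(RT) = 32.5067
Mean = 32.5067/5 = 6.50134

6.501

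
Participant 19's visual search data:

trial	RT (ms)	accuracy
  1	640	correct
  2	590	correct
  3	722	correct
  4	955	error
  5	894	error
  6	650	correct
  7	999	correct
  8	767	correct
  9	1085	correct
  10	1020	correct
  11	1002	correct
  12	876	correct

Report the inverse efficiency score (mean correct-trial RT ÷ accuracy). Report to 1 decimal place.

Correct trials (n=10): 640, 590, 722, 650, 999, 767, 1085, 1020, 1002, 876
Mean correct RT = 8351/10 = 835.1000 ms
Proportion correct = 10/12
IES = 835.1000 / (10/12) = 1002.120 ms

1002.1 ms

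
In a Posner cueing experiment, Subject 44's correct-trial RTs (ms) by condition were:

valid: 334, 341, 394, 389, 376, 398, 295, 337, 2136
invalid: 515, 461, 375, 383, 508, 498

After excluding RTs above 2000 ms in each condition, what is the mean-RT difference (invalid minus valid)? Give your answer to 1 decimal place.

98.7 ms

valid: exclude 2136
M(valid) = 2864/8 = 358.000
M(invalid) = 2740/6 = 456.667
Difference = 456.667 − 358.000 = 98.667 ms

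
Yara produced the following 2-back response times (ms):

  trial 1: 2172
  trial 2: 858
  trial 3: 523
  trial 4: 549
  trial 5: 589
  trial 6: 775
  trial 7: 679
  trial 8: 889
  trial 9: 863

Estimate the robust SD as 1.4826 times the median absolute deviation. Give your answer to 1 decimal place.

Sorted: 523, 549, 589, 679, 775, 858, 863, 889, 2172 → median = 775
|x − 775| sorted: 0, 83, 88, 96, 114, 186, 226, 252, 1397 → MAD = 114
Robust SD ≈ 1.4826 × 114 = 169.016

169.0 ms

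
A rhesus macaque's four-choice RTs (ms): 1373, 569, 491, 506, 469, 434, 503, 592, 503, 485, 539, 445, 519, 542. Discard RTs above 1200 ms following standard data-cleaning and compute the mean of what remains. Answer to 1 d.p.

507.5 ms

Excluded: 1373
Retained (n=13): Σ = 6597
Mean = 6597/13 = 507.4615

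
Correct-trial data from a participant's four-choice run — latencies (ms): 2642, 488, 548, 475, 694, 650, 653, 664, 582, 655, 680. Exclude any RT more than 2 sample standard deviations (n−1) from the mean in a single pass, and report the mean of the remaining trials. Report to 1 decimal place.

608.9 ms

n = 11, ΣRT = 8731, M = 793.727
Σ(x−M)² = 3815794.18; s = √(3815794.18/10) = 617.721
Cutoffs: 793.727 ± 2·617.721 → [-441.7, 2029.2]
Outside: 2642 → excluded.
Retained (n=10): Σ = 6089, mean = 6089/10 = 608.900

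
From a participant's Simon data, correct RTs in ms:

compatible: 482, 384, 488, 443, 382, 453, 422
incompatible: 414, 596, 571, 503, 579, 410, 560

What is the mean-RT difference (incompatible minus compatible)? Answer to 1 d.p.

M(compatible) = 3054/7 = 436.286
M(incompatible) = 3633/7 = 519.000
Difference = 519.000 − 436.286 = 82.714 ms

82.7 ms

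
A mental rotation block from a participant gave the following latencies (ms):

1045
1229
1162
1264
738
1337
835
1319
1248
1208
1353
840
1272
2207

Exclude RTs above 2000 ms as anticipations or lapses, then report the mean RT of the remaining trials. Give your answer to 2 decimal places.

Excluded: 2207
Retained (n=13): Σ = 14850
Mean = 14850/13 = 1142.3077

1142.31 ms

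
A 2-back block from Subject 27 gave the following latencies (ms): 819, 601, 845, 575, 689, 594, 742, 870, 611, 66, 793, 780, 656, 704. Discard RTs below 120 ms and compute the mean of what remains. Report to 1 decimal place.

Excluded: 66
Retained (n=13): Σ = 9279
Mean = 9279/13 = 713.7692

713.8 ms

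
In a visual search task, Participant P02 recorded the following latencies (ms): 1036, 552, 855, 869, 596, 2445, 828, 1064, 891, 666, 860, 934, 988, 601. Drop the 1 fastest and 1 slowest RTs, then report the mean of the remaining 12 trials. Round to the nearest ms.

849 ms

Sorted: 552, 596, 601, 666, 828, 855, 860, 869, 891, 934, 988, 1036, 1064, 2445
Drop lowest 1 (552) and highest 1 (2445)
Remaining (n=12): Σ = 10188, mean = 10188/12 = 849.000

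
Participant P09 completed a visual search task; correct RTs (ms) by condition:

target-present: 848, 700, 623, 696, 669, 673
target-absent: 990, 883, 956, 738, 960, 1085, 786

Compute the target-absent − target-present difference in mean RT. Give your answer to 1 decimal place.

M(target-present) = 4209/6 = 701.500
M(target-absent) = 6398/7 = 914.000
Difference = 914.000 − 701.500 = 212.500 ms

212.5 ms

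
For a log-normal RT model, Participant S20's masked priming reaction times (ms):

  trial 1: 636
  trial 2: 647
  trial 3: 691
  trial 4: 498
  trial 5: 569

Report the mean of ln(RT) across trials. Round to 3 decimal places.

ln(RT): 6.4552, 6.4723, 6.5381, 6.2106, 6.3439
Σ ln(RT) = 32.0202
Mean = 32.0202/5 = 6.40403

6.404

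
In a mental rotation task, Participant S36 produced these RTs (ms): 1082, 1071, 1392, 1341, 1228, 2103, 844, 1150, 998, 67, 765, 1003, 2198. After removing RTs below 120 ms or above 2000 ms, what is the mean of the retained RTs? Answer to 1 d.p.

1087.4 ms

Excluded: 67, 2103, 2198
Retained (n=10): Σ = 10874
Mean = 10874/10 = 1087.4000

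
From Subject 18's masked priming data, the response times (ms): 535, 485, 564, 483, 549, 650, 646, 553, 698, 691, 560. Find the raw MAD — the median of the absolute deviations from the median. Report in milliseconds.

Sorted: 483, 485, 535, 549, 553, 560, 564, 646, 650, 691, 698 → median = 560
|x − 560|: 25, 75, 4, 77, 11, 90, 86, 7, 138, 131, 0
Sorted deviations: 0, 4, 7, 11, 25, 75, 77, 86, 90, 131, 138 → MAD = 75

75 ms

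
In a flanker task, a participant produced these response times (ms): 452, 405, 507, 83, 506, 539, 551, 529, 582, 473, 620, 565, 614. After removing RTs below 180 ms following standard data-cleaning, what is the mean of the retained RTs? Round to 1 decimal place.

528.6 ms

Excluded: 83
Retained (n=12): Σ = 6343
Mean = 6343/12 = 528.5833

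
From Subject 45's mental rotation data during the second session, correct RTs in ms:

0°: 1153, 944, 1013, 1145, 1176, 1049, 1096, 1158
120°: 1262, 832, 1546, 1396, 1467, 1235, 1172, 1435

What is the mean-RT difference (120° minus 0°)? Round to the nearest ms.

201 ms

M(0°) = 8734/8 = 1091.750
M(120°) = 10345/8 = 1293.125
Difference = 1293.125 − 1091.750 = 201.375 ms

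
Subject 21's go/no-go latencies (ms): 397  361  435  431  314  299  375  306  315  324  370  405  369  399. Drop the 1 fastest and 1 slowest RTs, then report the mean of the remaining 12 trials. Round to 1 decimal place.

Sorted: 299, 306, 314, 315, 324, 361, 369, 370, 375, 397, 399, 405, 431, 435
Drop lowest 1 (299) and highest 1 (435)
Remaining (n=12): Σ = 4366, mean = 4366/12 = 363.833

363.8 ms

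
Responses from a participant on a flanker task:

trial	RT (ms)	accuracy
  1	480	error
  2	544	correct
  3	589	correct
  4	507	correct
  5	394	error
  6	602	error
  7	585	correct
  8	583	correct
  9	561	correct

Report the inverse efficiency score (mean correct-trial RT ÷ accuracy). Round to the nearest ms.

842 ms

Correct trials (n=6): 544, 589, 507, 585, 583, 561
Mean correct RT = 3369/6 = 561.5000 ms
Proportion correct = 6/9
IES = 561.5000 / (6/9) = 842.250 ms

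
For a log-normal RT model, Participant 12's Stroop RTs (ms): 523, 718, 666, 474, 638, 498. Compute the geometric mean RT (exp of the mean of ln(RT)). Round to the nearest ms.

ln(RT): 6.2596, 6.5765, 6.5013, 6.1612, 6.4583, 6.2106
Mean ln(RT) = 38.1675/6 = 6.36125
Geometric mean = exp(6.36125) = 578.97 ms

579 ms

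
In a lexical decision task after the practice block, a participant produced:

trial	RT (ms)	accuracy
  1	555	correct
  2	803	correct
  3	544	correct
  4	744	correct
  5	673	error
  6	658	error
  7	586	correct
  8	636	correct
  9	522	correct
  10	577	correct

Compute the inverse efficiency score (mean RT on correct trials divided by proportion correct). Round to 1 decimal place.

776.1 ms

Correct trials (n=8): 555, 803, 544, 744, 586, 636, 522, 577
Mean correct RT = 4967/8 = 620.8750 ms
Proportion correct = 8/10
IES = 620.8750 / (8/10) = 776.094 ms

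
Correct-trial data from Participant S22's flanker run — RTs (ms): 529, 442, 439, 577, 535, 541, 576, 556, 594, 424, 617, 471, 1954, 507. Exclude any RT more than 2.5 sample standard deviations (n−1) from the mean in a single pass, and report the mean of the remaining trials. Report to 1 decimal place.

523.7 ms

n = 14, ΣRT = 8762, M = 625.857
Σ(x−M)² = 1947219.71; s = √(1947219.71/13) = 387.022
Cutoffs: 625.857 ± 2.5·387.022 → [-341.7, 1593.4]
Outside: 1954 → excluded.
Retained (n=13): Σ = 6808, mean = 6808/13 = 523.692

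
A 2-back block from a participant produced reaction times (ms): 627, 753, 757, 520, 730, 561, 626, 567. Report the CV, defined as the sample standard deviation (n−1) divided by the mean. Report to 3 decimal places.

0.145

n = 8, Σ = 5141, M = 642.6250
Σ(x−M)² = 60837.875; s = √(60837.875/7) = 93.2262
CV = 93.2262 / 642.6250 = 0.14507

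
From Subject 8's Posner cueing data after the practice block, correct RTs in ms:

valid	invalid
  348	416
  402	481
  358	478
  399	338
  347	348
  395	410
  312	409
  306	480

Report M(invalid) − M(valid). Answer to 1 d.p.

61.6 ms

M(valid) = 2867/8 = 358.375
M(invalid) = 3360/8 = 420.000
Difference = 420.000 − 358.375 = 61.625 ms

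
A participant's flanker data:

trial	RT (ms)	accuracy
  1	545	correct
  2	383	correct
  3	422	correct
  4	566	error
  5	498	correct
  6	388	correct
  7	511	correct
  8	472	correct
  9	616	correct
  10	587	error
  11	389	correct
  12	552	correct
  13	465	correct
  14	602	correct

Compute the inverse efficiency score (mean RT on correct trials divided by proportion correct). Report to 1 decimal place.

568.1 ms

Correct trials (n=12): 545, 383, 422, 498, 388, 511, 472, 616, 389, 552, 465, 602
Mean correct RT = 5843/12 = 486.9167 ms
Proportion correct = 12/14
IES = 486.9167 / (12/14) = 568.069 ms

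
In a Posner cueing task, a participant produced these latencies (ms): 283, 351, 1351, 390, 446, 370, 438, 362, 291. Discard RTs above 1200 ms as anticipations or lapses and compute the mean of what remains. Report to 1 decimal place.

Excluded: 1351
Retained (n=8): Σ = 2931
Mean = 2931/8 = 366.3750

366.4 ms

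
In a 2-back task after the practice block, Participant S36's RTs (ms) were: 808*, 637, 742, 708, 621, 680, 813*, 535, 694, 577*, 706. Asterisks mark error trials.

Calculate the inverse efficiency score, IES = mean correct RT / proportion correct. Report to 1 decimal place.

914.9 ms

Correct trials (n=8): 637, 742, 708, 621, 680, 535, 694, 706
Mean correct RT = 5323/8 = 665.3750 ms
Proportion correct = 8/11
IES = 665.3750 / (8/11) = 914.891 ms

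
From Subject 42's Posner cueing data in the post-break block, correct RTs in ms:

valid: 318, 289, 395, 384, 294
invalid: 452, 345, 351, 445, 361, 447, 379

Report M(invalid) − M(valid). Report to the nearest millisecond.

61 ms

M(valid) = 1680/5 = 336.000
M(invalid) = 2780/7 = 397.143
Difference = 397.143 − 336.000 = 61.143 ms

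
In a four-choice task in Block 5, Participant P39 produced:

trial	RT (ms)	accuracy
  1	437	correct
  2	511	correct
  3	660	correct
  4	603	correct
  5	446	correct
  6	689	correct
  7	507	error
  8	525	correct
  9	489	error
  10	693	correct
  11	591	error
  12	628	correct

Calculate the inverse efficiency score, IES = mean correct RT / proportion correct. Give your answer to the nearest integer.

769 ms

Correct trials (n=9): 437, 511, 660, 603, 446, 689, 525, 693, 628
Mean correct RT = 5192/9 = 576.8889 ms
Proportion correct = 9/12
IES = 576.8889 / (9/12) = 769.185 ms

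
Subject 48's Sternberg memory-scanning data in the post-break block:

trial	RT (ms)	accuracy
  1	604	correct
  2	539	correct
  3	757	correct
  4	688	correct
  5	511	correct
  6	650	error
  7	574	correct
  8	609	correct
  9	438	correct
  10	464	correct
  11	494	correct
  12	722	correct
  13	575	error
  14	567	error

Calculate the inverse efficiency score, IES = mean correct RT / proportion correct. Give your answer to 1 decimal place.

Correct trials (n=11): 604, 539, 757, 688, 511, 574, 609, 438, 464, 494, 722
Mean correct RT = 6400/11 = 581.8182 ms
Proportion correct = 11/14
IES = 581.8182 / (11/14) = 740.496 ms

740.5 ms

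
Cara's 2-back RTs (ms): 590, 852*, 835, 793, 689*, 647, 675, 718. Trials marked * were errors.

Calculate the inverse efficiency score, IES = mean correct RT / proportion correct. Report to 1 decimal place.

946.2 ms

Correct trials (n=6): 590, 835, 793, 647, 675, 718
Mean correct RT = 4258/6 = 709.6667 ms
Proportion correct = 6/8
IES = 709.6667 / (6/8) = 946.222 ms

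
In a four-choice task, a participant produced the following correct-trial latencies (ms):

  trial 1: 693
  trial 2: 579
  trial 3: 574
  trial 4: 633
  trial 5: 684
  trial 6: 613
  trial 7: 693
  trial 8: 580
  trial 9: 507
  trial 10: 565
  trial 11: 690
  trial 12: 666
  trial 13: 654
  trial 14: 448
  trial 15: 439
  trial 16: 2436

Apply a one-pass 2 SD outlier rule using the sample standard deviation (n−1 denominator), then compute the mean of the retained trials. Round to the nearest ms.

n = 16, ΣRT = 11454, M = 715.875
Σ(x−M)² = 3257463.75; s = √(3257463.75/15) = 466.009
Cutoffs: 715.875 ± 2·466.009 → [-216.1, 1647.9]
Outside: 2436 → excluded.
Retained (n=15): Σ = 9018, mean = 9018/15 = 601.200

601 ms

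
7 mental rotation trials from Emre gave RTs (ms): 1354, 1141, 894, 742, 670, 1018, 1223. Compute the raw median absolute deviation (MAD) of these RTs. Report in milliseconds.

205 ms

Sorted: 670, 742, 894, 1018, 1141, 1223, 1354 → median = 1018
|x − 1018|: 336, 123, 124, 276, 348, 0, 205
Sorted deviations: 0, 123, 124, 205, 276, 336, 348 → MAD = 205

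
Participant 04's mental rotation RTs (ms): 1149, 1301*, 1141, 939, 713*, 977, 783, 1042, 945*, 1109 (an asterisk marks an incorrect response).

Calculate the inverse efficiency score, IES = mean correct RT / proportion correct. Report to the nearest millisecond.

1457 ms

Correct trials (n=7): 1149, 1141, 939, 977, 783, 1042, 1109
Mean correct RT = 7140/7 = 1020.0000 ms
Proportion correct = 7/10
IES = 1020.0000 / (7/10) = 1457.143 ms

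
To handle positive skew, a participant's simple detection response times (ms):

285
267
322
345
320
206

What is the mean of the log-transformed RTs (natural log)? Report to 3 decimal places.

5.659

ln(RT): 5.6525, 5.5872, 5.7746, 5.8435, 5.7683, 5.3279
Σ ln(RT) = 33.9540
Mean = 33.9540/6 = 5.65901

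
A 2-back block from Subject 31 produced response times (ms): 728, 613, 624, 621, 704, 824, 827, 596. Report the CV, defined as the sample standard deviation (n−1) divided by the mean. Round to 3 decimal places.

0.136

n = 8, Σ = 5537, M = 692.1250
Σ(x−M)² = 62210.875; s = √(62210.875/7) = 94.2723
CV = 94.2723 / 692.1250 = 0.13621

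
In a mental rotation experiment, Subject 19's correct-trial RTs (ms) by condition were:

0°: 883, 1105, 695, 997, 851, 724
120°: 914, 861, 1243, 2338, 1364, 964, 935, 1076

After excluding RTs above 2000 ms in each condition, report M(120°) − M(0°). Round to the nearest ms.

175 ms

120°: exclude 2338
M(0°) = 5255/6 = 875.833
M(120°) = 7357/7 = 1051.000
Difference = 1051.000 − 875.833 = 175.167 ms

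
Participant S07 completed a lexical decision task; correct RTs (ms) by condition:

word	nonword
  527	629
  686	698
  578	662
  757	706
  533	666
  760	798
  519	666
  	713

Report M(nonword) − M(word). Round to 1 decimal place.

69.4 ms

M(word) = 4360/7 = 622.857
M(nonword) = 5538/8 = 692.250
Difference = 692.250 − 622.857 = 69.393 ms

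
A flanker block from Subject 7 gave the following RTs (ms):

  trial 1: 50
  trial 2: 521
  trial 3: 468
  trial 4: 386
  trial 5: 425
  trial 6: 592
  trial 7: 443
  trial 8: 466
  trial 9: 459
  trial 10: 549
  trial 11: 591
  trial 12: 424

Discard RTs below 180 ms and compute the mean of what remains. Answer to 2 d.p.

Excluded: 50
Retained (n=11): Σ = 5324
Mean = 5324/11 = 484.0000

484.00 ms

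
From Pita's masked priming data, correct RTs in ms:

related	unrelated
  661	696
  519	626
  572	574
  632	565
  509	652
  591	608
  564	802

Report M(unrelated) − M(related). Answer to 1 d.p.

67.9 ms

M(related) = 4048/7 = 578.286
M(unrelated) = 4523/7 = 646.143
Difference = 646.143 − 578.286 = 67.857 ms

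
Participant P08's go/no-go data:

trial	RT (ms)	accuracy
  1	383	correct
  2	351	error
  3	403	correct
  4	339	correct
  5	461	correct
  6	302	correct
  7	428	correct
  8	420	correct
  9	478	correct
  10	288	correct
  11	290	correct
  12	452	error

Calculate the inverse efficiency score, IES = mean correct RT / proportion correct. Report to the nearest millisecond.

Correct trials (n=10): 383, 403, 339, 461, 302, 428, 420, 478, 288, 290
Mean correct RT = 3792/10 = 379.2000 ms
Proportion correct = 10/12
IES = 379.2000 / (10/12) = 455.040 ms

455 ms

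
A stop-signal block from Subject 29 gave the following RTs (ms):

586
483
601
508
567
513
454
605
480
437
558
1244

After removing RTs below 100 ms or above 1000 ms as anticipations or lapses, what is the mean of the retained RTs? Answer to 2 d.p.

Excluded: 1244
Retained (n=11): Σ = 5792
Mean = 5792/11 = 526.5455

526.55 ms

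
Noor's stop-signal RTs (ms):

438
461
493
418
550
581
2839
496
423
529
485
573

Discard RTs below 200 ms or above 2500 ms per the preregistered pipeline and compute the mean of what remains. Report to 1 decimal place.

495.2 ms

Excluded: 2839
Retained (n=11): Σ = 5447
Mean = 5447/11 = 495.1818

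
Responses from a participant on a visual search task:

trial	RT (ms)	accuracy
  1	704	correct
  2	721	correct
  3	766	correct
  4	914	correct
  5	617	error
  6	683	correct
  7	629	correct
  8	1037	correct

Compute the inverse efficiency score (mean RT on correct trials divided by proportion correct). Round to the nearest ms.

Correct trials (n=7): 704, 721, 766, 914, 683, 629, 1037
Mean correct RT = 5454/7 = 779.1429 ms
Proportion correct = 7/8
IES = 779.1429 / (7/8) = 890.449 ms

890 ms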